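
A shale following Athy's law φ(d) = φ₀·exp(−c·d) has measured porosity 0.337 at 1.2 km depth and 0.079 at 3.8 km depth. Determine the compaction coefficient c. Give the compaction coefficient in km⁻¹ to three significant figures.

0.558 km⁻¹

Athy: φ(d) = φ₀ e^(−cd) ⇒ φ₁/φ₂ = e^{c(d₂−d₁)} ⇒ c = ln(φ₁/φ₂)/(d₂−d₁)
c = ln(0.337/0.079) / (3.8 − 1.2) = ln(4.266) / 2.6 = 1.4506 / 2.6 = 0.5579 km⁻¹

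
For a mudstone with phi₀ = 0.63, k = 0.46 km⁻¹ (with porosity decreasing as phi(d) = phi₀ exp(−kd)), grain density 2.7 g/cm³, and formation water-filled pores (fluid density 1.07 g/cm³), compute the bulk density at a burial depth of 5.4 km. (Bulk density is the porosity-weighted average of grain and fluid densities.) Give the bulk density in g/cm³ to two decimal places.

2.61 g/cm³

Porosity at depth: phi = 0.63·exp(−0.46×5.4) = 0.63×0.0834 = 0.0525
Bulk density: ρ_b = (1−phi)ρ_g + phi·ρ_f = 0.9475×2.7 + 0.0525×1.07
       = 2.558 + 0.056 = 2.614 g/cm³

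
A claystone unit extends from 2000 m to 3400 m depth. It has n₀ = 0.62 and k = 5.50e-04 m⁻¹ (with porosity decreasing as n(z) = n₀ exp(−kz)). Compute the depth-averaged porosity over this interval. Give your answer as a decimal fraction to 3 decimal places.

0.144

Working in km (1 km = 1000 m; k in km⁻¹ = k in m⁻¹ × 1000):
⟨n⟩ = (1/(z₂−z₁)) ∫ n₀ e^(−kz) dz = n₀·(e^(−k·z₁) − e^(−k·z₂)) / (k·(z₂−z₁))
e^(−0.55×2) = 0.3329; e^(−0.55×3.4) = 0.1541
⟨n⟩ = 0.62 × (0.3329 − 0.1541) / (0.55 × 1.4) = 0.62 × 0.2321 = 0.1439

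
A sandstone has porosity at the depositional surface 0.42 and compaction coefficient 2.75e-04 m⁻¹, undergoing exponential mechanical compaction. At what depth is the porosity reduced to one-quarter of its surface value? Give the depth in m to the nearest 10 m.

5040 m

Working in km (1 km = 1000 m; k in km⁻¹ = k in m⁻¹ × 1000):
φ/φ₀ = 1/4 ⇒ exp(−k·z) = 1/4 ⇒ z = ln(4) / k
z = 1.3863 / 0.275 = 5.041 km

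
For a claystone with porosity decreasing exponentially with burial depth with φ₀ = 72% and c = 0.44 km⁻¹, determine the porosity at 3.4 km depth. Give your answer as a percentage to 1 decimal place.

16.1%

φ = φ₀·exp(−c·Z) = 0.72 × exp(−0.44 × 3.4) = 0.72 × exp(−1.496)
  = 0.72 × 0.2240 = 0.1613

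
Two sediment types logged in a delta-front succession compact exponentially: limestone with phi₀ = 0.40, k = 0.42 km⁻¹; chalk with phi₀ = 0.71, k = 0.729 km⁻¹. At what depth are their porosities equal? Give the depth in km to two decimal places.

Set phi₀ₐ e^(−kₐZ) = phi₀ᵦ e^(−kᵦZ) ⇒ ln(phi₀ₐ/phi₀ᵦ) = (kₐ − kᵦ)·Z
Z = ln(0.4/0.71) / (0.42 − 0.729) = -0.5738 / -0.309 = 1.857 km

1.86 km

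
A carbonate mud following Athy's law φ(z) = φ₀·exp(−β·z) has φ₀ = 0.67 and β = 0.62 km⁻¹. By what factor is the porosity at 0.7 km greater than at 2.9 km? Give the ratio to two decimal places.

3.91

φ(z₁)/φ(z₂) = e^(−β·z₁)/e^(−β·z₂) = e^{β(z₂−z₁)}
= exp(0.62 × 2.2) = exp(1.364) = 3.9118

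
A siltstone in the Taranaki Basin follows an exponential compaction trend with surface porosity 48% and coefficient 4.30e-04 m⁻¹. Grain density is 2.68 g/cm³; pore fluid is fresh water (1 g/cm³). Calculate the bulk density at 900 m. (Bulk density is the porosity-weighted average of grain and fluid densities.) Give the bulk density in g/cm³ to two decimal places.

2.13 g/cm³

Working in km (1 km = 1000 m; k in km⁻¹ = k in m⁻¹ × 1000):
Porosity at depth: φ = 0.48·exp(−0.43×0.9) = 0.48×0.6791 = 0.3260
Bulk density: ρ_b = (1−φ)ρ_g + φ·ρ_f = 0.6740×2.68 + 0.3260×1
       = 1.806 + 0.326 = 2.132 g/cm³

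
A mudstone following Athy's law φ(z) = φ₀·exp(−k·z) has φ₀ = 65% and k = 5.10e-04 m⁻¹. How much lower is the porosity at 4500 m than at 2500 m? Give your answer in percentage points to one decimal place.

11.6 percentage points

Working in km (1 km = 1000 m; k in km⁻¹ = k in m⁻¹ × 1000):
φ(2.5) = 0.65·e^(−0.51×2.5) = 0.1816
φ(4.5) = 0.65·e^(−0.51×4.5) = 0.0655
Δφ = 0.1816 − 0.0655 = 0.1161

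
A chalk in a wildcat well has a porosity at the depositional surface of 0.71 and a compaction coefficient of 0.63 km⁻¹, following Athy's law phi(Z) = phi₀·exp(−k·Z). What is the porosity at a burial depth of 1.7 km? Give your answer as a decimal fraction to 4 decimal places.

phi = phi₀·exp(−k·Z) = 0.71 × exp(−0.63 × 1.7) = 0.71 × exp(−1.071)
  = 0.71 × 0.3427 = 0.2433

0.2433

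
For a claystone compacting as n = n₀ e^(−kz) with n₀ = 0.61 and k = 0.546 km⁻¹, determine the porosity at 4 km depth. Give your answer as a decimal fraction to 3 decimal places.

n = n₀·exp(−k·z) = 0.61 × exp(−0.546 × 4) = 0.61 × exp(−2.184)
  = 0.61 × 0.1126 = 0.0687

0.069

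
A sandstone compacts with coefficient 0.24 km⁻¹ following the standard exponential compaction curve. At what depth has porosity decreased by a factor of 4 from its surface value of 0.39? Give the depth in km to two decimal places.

phi/phi₀ = 1/4 ⇒ exp(−β·d) = 1/4 ⇒ d = ln(4) / β
d = 1.3863 / 0.24 = 5.776 km

5.78 km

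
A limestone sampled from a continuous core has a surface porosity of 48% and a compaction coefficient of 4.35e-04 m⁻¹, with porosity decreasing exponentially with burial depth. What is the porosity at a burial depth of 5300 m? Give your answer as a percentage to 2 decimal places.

4.79%

Working in km (1 km = 1000 m; k in km⁻¹ = k in m⁻¹ × 1000):
φ = φ₀·exp(−k·z) = 0.48 × exp(−0.435 × 5.3) = 0.48 × exp(−2.305)
  = 0.48 × 0.0997 = 0.0479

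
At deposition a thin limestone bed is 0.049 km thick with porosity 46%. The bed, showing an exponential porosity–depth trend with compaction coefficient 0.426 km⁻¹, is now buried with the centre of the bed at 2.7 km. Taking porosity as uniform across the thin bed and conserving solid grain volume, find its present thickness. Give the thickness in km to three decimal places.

0.031 km

Porosity at 2.7 km: n = 0.46·exp(−0.426×2.7) = 0.1456
Solid-volume conservation: h(1−n) = h₀(1−n₀) ⇒ h = h₀·(1−n₀)/(1−n)
h = 0.049 × (1 − 0.46)/(1 − 0.1456) = 0.049 × 0.6320 = 0.0310 km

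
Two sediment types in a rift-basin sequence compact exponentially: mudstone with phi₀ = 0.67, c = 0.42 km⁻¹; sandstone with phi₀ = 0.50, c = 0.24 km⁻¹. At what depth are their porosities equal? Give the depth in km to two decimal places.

1.63 km

Set phi₀ₐ e^(−cₐZ) = phi₀ᵦ e^(−cᵦZ) ⇒ ln(phi₀ₐ/phi₀ᵦ) = (cₐ − cᵦ)·Z
Z = ln(0.67/0.5) / (0.42 − 0.24) = 0.2927 / 0.18 = 1.626 km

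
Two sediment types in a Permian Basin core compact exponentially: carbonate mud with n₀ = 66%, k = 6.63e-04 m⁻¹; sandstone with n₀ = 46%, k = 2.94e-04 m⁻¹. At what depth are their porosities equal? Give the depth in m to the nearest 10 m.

980 m

Working in km (1 km = 1000 m; k in km⁻¹ = k in m⁻¹ × 1000):
Set n₀ₐ e^(−kₐZ) = n₀ᵦ e^(−kᵦZ) ⇒ ln(n₀ₐ/n₀ᵦ) = (kₐ − kᵦ)·Z
Z = ln(0.66/0.46) / (0.663 − 0.294) = 0.3610 / 0.369 = 0.978 km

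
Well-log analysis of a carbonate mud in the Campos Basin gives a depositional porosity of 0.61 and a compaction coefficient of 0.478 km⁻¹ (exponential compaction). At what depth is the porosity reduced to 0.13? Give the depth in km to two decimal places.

Invert Athy's law: d = ln(n₀/n) / β
d = ln(0.61/0.13) / 0.478 = ln(4.692) / 0.478 = 1.5459 / 0.478 = 3.234 km

3.23 km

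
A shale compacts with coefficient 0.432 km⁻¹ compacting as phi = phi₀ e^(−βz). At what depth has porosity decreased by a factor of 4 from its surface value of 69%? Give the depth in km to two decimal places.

phi/phi₀ = 1/4 ⇒ exp(−β·z) = 1/4 ⇒ z = ln(4) / β
z = 1.3863 / 0.432 = 3.209 km

3.21 km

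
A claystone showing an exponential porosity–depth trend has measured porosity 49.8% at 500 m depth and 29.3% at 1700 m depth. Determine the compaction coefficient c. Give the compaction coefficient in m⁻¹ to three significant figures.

0.000442 m⁻¹

Working in km (1 km = 1000 m; c in km⁻¹ = c in m⁻¹ × 1000):
Athy: phi(Z) = phi₀ e^(−cZ) ⇒ phi₁/phi₂ = e^{c(Z₂−Z₁)} ⇒ c = ln(phi₁/phi₂)/(Z₂−Z₁)
c = ln(0.498/0.293) / (1.7 − 0.5) = ln(1.7) / 1.2 = 0.5304 / 1.2 = 0.442 km⁻¹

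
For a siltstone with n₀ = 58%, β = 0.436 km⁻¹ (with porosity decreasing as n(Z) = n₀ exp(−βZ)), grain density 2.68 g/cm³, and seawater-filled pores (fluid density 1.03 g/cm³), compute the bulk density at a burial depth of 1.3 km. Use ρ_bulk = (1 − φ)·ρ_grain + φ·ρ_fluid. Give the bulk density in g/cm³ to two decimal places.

Porosity at depth: n = 0.58·exp(−0.436×1.3) = 0.58×0.5673 = 0.3291
Bulk density: ρ_b = (1−n)ρ_g + n·ρ_f = 0.6709×2.68 + 0.3291×1.03
       = 1.798 + 0.339 = 2.137 g/cm³

2.14 g/cm³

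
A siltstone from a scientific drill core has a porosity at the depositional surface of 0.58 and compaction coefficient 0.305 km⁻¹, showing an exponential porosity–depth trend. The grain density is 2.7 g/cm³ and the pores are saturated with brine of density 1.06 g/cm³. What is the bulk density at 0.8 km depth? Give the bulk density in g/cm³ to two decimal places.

1.95 g/cm³

Porosity at depth: phi = 0.58·exp(−0.305×0.8) = 0.58×0.7835 = 0.4544
Bulk density: ρ_b = (1−phi)ρ_g + phi·ρ_f = 0.5456×2.7 + 0.4544×1.06
       = 1.473 + 0.482 = 1.955 g/cm³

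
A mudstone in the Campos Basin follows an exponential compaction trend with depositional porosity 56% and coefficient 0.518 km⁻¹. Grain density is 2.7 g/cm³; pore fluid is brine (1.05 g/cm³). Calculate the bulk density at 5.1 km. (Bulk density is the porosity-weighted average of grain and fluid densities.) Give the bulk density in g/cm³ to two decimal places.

Porosity at depth: phi = 0.56·exp(−0.518×5.1) = 0.56×0.0712 = 0.0399
Bulk density: ρ_b = (1−phi)ρ_g + phi·ρ_f = 0.9601×2.7 + 0.0399×1.05
       = 2.592 + 0.042 = 2.634 g/cm³

2.63 g/cm³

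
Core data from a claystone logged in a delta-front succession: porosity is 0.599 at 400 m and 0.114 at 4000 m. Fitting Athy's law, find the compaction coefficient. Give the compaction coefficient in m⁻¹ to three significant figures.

Working in km (1 km = 1000 m; c in km⁻¹ = c in m⁻¹ × 1000):
Athy: φ(d) = φ₀ e^(−cd) ⇒ φ₁/φ₂ = e^{c(d₂−d₁)} ⇒ c = ln(φ₁/φ₂)/(d₂−d₁)
c = ln(0.599/0.114) / (4 − 0.4) = ln(5.254) / 3.6 = 1.6591 / 3.6 = 0.4609 km⁻¹

0.000461 m⁻¹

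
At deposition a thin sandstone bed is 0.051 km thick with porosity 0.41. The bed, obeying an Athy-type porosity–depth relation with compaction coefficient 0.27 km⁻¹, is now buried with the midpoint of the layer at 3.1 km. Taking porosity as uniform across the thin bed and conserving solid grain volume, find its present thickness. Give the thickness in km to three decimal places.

Porosity at 3.1 km: phi = 0.41·exp(−0.27×3.1) = 0.1775
Solid-volume conservation: h(1−phi) = h₀(1−phi₀) ⇒ h = h₀·(1−phi₀)/(1−phi)
h = 0.051 × (1 − 0.41)/(1 − 0.1775) = 0.051 × 0.7174 = 0.0366 km

0.037 km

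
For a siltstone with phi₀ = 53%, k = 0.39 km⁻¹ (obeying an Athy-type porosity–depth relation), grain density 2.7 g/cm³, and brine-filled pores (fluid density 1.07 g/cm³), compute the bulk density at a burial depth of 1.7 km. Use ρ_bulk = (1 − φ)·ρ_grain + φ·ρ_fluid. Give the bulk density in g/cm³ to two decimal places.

Porosity at depth: phi = 0.53·exp(−0.39×1.7) = 0.53×0.5153 = 0.2731
Bulk density: ρ_b = (1−phi)ρ_g + phi·ρ_f = 0.7269×2.7 + 0.2731×1.07
       = 1.963 + 0.292 = 2.255 g/cm³

2.25 g/cm³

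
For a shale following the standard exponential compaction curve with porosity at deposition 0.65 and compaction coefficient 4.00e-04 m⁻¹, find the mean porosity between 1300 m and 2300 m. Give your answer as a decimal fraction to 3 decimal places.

0.319

Working in km (1 km = 1000 m; k in km⁻¹ = k in m⁻¹ × 1000):
⟨phi⟩ = (1/(z₂−z₁)) ∫ phi₀ e^(−kz) dz = phi₀·(e^(−k·z₁) − e^(−k·z₂)) / (k·(z₂−z₁))
e^(−0.4×1.3) = 0.5945; e^(−0.4×2.3) = 0.3985
⟨phi⟩ = 0.65 × (0.5945 − 0.3985) / (0.4 × 1) = 0.65 × 0.4900 = 0.3185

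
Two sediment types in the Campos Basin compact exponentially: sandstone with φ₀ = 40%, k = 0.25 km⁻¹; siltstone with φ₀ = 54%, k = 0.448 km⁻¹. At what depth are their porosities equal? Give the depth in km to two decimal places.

Set φ₀ₐ e^(−kₐZ) = φ₀ᵦ e^(−kᵦZ) ⇒ ln(φ₀ₐ/φ₀ᵦ) = (kₐ − kᵦ)·Z
Z = ln(0.4/0.54) / (0.25 − 0.448) = -0.3001 / -0.198 = 1.516 km

1.52 km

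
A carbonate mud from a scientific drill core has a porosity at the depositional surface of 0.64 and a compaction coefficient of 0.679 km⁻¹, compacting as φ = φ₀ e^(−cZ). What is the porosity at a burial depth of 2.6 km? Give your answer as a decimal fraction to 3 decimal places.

0.110

φ = φ₀·exp(−c·Z) = 0.64 × exp(−0.679 × 2.6) = 0.64 × exp(−1.765)
  = 0.64 × 0.1711 = 0.1095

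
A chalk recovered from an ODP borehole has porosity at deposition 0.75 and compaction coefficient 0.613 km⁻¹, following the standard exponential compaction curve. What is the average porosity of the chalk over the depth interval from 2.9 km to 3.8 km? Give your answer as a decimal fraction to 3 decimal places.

⟨phi⟩ = (1/(d₂−d₁)) ∫ phi₀ e^(−kd) dd = phi₀·(e^(−k·d₁) − e^(−k·d₂)) / (k·(d₂−d₁))
e^(−0.613×2.9) = 0.1690; e^(−0.613×3.8) = 0.0974
⟨phi⟩ = 0.75 × (0.1690 − 0.0974) / (0.613 × 0.9) = 0.75 × 0.1299 = 0.0974

0.097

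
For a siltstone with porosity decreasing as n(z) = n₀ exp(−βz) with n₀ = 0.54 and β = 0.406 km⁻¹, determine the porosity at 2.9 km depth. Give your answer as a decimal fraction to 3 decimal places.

0.166

n = n₀·exp(−β·z) = 0.54 × exp(−0.406 × 2.9) = 0.54 × exp(−1.177)
  = 0.54 × 0.3081 = 0.1664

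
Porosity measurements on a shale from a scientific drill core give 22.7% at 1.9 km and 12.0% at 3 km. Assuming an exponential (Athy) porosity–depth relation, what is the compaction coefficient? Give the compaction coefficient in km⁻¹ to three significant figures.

0.580 km⁻¹

Athy: n(Z) = n₀ e^(−βZ) ⇒ n₁/n₂ = e^{β(Z₂−Z₁)} ⇒ β = ln(n₁/n₂)/(Z₂−Z₁)
β = ln(0.227/0.12) / (3 − 1.9) = ln(1.892) / 1.1 = 0.6375 / 1.1 = 0.5795 km⁻¹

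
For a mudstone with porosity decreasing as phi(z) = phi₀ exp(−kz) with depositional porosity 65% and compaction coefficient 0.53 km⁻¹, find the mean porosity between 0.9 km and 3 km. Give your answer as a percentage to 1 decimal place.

⟨phi⟩ = (1/(z₂−z₁)) ∫ phi₀ e^(−kz) dz = phi₀·(e^(−k·z₁) − e^(−k·z₂)) / (k·(z₂−z₁))
e^(−0.53×0.9) = 0.6206; e^(−0.53×3) = 0.2039
⟨phi⟩ = 0.65 × (0.6206 − 0.2039) / (0.53 × 2.1) = 0.65 × 0.3744 = 0.2434

24.3%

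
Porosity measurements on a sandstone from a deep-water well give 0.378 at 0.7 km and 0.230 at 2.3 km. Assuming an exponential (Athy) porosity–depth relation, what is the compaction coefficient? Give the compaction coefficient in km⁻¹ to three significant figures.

0.311 km⁻¹

Athy: φ(d) = φ₀ e^(−βd) ⇒ φ₁/φ₂ = e^{β(d₂−d₁)} ⇒ β = ln(φ₁/φ₂)/(d₂−d₁)
β = ln(0.378/0.23) / (2.3 − 0.7) = ln(1.643) / 1.6 = 0.4968 / 1.6 = 0.3105 km⁻¹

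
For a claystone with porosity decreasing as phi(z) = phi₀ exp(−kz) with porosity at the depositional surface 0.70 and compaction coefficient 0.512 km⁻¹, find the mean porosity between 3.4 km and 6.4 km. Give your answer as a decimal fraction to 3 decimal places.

0.063

⟨phi⟩ = (1/(z₂−z₁)) ∫ phi₀ e^(−kz) dz = phi₀·(e^(−k·z₁) − e^(−k·z₂)) / (k·(z₂−z₁))
e^(−0.512×3.4) = 0.1754; e^(−0.512×6.4) = 0.0377
⟨phi⟩ = 0.7 × (0.1754 − 0.0377) / (0.512 × 3) = 0.7 × 0.0896 = 0.0627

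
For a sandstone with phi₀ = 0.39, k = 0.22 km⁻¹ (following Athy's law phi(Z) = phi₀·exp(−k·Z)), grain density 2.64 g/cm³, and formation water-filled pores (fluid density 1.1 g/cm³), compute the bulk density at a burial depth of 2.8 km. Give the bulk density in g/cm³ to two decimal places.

2.32 g/cm³

Porosity at depth: phi = 0.39·exp(−0.22×2.8) = 0.39×0.5401 = 0.2106
Bulk density: ρ_b = (1−phi)ρ_g + phi·ρ_f = 0.7894×2.64 + 0.2106×1.1
       = 2.084 + 0.232 = 2.316 g/cm³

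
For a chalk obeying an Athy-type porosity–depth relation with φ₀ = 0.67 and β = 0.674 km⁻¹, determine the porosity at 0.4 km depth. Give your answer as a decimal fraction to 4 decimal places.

0.5117

φ = φ₀·exp(−β·z) = 0.67 × exp(−0.674 × 0.4) = 0.67 × exp(−0.2696)
  = 0.67 × 0.7637 = 0.5117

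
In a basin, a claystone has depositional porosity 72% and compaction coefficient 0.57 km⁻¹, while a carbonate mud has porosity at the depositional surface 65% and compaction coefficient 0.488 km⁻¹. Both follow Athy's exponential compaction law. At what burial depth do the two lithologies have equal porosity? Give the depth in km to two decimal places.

1.25 km

Set n₀ₐ e^(−kₐd) = n₀ᵦ e^(−kᵦd) ⇒ ln(n₀ₐ/n₀ᵦ) = (kₐ − kᵦ)·d
d = ln(0.72/0.65) / (0.57 − 0.488) = 0.1023 / 0.082 = 1.247 km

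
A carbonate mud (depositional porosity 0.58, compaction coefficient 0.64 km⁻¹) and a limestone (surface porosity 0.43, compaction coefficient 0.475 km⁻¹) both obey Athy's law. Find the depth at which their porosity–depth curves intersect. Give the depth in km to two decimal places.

1.81 km

Set n₀ₐ e^(−kₐZ) = n₀ᵦ e^(−kᵦZ) ⇒ ln(n₀ₐ/n₀ᵦ) = (kₐ − kᵦ)·Z
Z = ln(0.58/0.43) / (0.64 − 0.475) = 0.2992 / 0.165 = 1.814 km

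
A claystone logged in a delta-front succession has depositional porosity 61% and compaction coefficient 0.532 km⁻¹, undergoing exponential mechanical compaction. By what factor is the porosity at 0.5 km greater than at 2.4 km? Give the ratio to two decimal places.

2.75

phi(Z₁)/phi(Z₂) = e^(−k·Z₁)/e^(−k·Z₂) = e^{k(Z₂−Z₁)}
= exp(0.532 × 1.9) = exp(1.011) = 2.7478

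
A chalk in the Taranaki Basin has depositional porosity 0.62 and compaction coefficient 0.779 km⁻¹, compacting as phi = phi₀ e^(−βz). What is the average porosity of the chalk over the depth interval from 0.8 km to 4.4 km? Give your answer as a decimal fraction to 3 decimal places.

0.111

⟨phi⟩ = (1/(z₂−z₁)) ∫ phi₀ e^(−βz) dz = phi₀·(e^(−β·z₁) − e^(−β·z₂)) / (β·(z₂−z₁))
e^(−0.779×0.8) = 0.5362; e^(−0.779×4.4) = 0.0325
⟨phi⟩ = 0.62 × (0.5362 − 0.0325) / (0.779 × 3.6) = 0.62 × 0.1796 = 0.1114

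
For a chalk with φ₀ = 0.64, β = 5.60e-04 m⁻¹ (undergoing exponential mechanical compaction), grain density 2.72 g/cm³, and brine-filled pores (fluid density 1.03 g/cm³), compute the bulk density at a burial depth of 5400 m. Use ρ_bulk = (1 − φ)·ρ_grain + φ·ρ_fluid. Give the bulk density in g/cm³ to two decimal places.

Working in km (1 km = 1000 m; β in km⁻¹ = β in m⁻¹ × 1000):
Porosity at depth: φ = 0.64·exp(−0.56×5.4) = 0.64×0.0486 = 0.0311
Bulk density: ρ_b = (1−φ)ρ_g + φ·ρ_f = 0.9689×2.72 + 0.0311×1.03
       = 2.635 + 0.032 = 2.667 g/cm³

2.67 g/cm³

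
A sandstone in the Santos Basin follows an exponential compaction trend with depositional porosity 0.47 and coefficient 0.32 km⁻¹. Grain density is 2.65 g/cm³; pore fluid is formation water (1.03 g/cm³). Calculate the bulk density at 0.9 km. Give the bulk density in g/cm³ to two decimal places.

2.08 g/cm³

Porosity at depth: φ = 0.47·exp(−0.32×0.9) = 0.47×0.7498 = 0.3524
Bulk density: ρ_b = (1−φ)ρ_g + φ·ρ_f = 0.6476×2.65 + 0.3524×1.03
       = 1.716 + 0.363 = 2.079 g/cm³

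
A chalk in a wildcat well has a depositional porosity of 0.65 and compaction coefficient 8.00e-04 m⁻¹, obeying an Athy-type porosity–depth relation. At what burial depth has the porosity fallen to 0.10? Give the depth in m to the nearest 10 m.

Working in km (1 km = 1000 m; k in km⁻¹ = k in m⁻¹ × 1000):
Invert Athy's law: d = ln(n₀/n) / k
d = ln(0.65/0.1) / 0.8 = ln(6.5) / 0.8 = 1.8718 / 0.8 = 2.340 km

2340 m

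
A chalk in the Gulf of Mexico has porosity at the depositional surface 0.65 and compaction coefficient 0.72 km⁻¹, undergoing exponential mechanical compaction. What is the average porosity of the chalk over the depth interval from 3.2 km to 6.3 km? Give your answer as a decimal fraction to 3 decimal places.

0.026

⟨phi⟩ = (1/(Z₂−Z₁)) ∫ phi₀ e^(−kZ) dZ = phi₀·(e^(−k·Z₁) − e^(−k·Z₂)) / (k·(Z₂−Z₁))
e^(−0.72×3.2) = 0.0999; e^(−0.72×6.3) = 0.0107
⟨phi⟩ = 0.65 × (0.0999 − 0.0107) / (0.72 × 3.1) = 0.65 × 0.0399 = 0.0260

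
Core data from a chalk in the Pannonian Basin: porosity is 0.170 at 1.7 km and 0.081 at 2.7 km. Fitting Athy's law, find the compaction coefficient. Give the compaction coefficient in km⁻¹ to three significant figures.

Athy: φ(d) = φ₀ e^(−cd) ⇒ φ₁/φ₂ = e^{c(d₂−d₁)} ⇒ c = ln(φ₁/φ₂)/(d₂−d₁)
c = ln(0.17/0.081) / (2.7 − 1.7) = ln(2.099) / 1 = 0.7413 / 1 = 0.7413 km⁻¹

0.741 km⁻¹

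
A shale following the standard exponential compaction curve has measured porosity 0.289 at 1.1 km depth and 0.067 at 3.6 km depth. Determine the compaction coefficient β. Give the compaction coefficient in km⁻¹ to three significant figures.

0.585 km⁻¹

Athy: φ(d) = φ₀ e^(−βd) ⇒ φ₁/φ₂ = e^{β(d₂−d₁)} ⇒ β = ln(φ₁/φ₂)/(d₂−d₁)
β = ln(0.289/0.067) / (3.6 − 1.1) = ln(4.313) / 2.5 = 1.4617 / 2.5 = 0.5847 km⁻¹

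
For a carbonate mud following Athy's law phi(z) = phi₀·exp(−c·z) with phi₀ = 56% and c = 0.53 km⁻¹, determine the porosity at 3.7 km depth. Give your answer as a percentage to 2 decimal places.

7.88%

phi = phi₀·exp(−c·z) = 0.56 × exp(−0.53 × 3.7) = 0.56 × exp(−1.961)
  = 0.56 × 0.1407 = 0.0788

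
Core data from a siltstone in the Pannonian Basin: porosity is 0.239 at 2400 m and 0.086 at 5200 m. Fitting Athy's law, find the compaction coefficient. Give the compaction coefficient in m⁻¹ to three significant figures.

Working in km (1 km = 1000 m; c in km⁻¹ = c in m⁻¹ × 1000):
Athy: φ(Z) = φ₀ e^(−cZ) ⇒ φ₁/φ₂ = e^{c(Z₂−Z₁)} ⇒ c = ln(φ₁/φ₂)/(Z₂−Z₁)
c = ln(0.239/0.086) / (5.2 − 2.4) = ln(2.779) / 2.8 = 1.0221 / 2.8 = 0.365 km⁻¹

0.000365 m⁻¹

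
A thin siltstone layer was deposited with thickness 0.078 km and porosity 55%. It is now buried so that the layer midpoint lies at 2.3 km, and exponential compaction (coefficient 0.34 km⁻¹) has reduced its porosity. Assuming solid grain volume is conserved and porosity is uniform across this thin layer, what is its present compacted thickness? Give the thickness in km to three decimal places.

Porosity at 2.3 km: φ = 0.55·exp(−0.34×2.3) = 0.2516
Solid-volume conservation: h(1−φ) = h₀(1−φ₀) ⇒ h = h₀·(1−φ₀)/(1−φ)
h = 0.078 × (1 − 0.55)/(1 − 0.2516) = 0.078 × 0.6013 = 0.0469 km

0.047 km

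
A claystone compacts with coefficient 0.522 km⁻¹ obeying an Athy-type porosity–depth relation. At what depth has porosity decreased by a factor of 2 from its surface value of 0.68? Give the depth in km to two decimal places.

1.33 km

phi/phi₀ = 1/2 ⇒ exp(−k·d) = 1/2 ⇒ d = ln(2) / k
d = 0.6931 / 0.522 = 1.328 km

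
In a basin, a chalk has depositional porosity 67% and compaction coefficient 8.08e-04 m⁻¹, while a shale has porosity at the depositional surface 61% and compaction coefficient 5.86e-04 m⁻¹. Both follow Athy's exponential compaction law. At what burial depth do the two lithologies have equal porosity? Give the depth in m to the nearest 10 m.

420 m

Working in km (1 km = 1000 m; k in km⁻¹ = k in m⁻¹ × 1000):
Set n₀ₐ e^(−kₐz) = n₀ᵦ e^(−kᵦz) ⇒ ln(n₀ₐ/n₀ᵦ) = (kₐ − kᵦ)·z
z = ln(0.67/0.61) / (0.808 − 0.586) = 0.0938 / 0.222 = 0.423 km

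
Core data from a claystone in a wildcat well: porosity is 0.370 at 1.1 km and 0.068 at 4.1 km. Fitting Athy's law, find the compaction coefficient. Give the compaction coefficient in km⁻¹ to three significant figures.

0.565 km⁻¹

Athy: φ(Z) = φ₀ e^(−cZ) ⇒ φ₁/φ₂ = e^{c(Z₂−Z₁)} ⇒ c = ln(φ₁/φ₂)/(Z₂−Z₁)
c = ln(0.37/0.068) / (4.1 − 1.1) = ln(5.441) / 3 = 1.6940 / 3 = 0.5647 km⁻¹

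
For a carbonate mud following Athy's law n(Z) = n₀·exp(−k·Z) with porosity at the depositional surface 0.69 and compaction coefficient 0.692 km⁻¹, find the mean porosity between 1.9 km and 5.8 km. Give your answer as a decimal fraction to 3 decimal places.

0.064

⟨n⟩ = (1/(Z₂−Z₁)) ∫ n₀ e^(−kZ) dZ = n₀·(e^(−k·Z₁) − e^(−k·Z₂)) / (k·(Z₂−Z₁))
e^(−0.692×1.9) = 0.2685; e^(−0.692×5.8) = 0.0181
⟨n⟩ = 0.69 × (0.2685 − 0.0181) / (0.692 × 3.9) = 0.69 × 0.0928 = 0.0640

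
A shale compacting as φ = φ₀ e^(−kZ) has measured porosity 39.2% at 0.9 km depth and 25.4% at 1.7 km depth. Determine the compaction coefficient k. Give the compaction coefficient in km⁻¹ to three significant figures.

0.542 km⁻¹

Athy: φ(Z) = φ₀ e^(−kZ) ⇒ φ₁/φ₂ = e^{k(Z₂−Z₁)} ⇒ k = ln(φ₁/φ₂)/(Z₂−Z₁)
k = ln(0.392/0.254) / (1.7 − 0.9) = ln(1.543) / 0.8 = 0.4339 / 0.8 = 0.5424 km⁻¹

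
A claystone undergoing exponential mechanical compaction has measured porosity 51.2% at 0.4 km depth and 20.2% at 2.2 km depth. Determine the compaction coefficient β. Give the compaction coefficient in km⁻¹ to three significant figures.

0.517 km⁻¹

Athy: n(Z) = n₀ e^(−βZ) ⇒ n₁/n₂ = e^{β(Z₂−Z₁)} ⇒ β = ln(n₁/n₂)/(Z₂−Z₁)
β = ln(0.512/0.202) / (2.2 − 0.4) = ln(2.535) / 1.8 = 0.9301 / 1.8 = 0.5167 km⁻¹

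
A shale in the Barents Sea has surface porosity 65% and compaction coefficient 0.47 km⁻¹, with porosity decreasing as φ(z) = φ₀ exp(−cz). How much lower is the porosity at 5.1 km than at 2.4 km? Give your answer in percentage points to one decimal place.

15.1 percentage points

φ(2.4) = 0.65·e^(−0.47×2.4) = 0.2104
φ(5.1) = 0.65·e^(−0.47×5.1) = 0.0591
Δφ = 0.2104 − 0.0591 = 0.1512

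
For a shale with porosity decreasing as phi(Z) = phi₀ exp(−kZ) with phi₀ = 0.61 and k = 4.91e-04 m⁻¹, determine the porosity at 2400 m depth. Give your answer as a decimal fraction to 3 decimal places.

0.188

Working in km (1 km = 1000 m; k in km⁻¹ = k in m⁻¹ × 1000):
phi = phi₀·exp(−k·Z) = 0.61 × exp(−0.491 × 2.4) = 0.61 × exp(−1.178)
  = 0.61 × 0.3078 = 0.1877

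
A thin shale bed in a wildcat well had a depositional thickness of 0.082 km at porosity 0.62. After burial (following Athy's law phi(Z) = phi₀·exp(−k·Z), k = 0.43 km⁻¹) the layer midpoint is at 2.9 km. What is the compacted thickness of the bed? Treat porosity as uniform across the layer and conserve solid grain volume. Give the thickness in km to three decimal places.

Porosity at 2.9 km: phi = 0.62·exp(−0.43×2.9) = 0.1782
Solid-volume conservation: h(1−phi) = h₀(1−phi₀) ⇒ h = h₀·(1−phi₀)/(1−phi)
h = 0.082 × (1 − 0.62)/(1 − 0.1782) = 0.082 × 0.4624 = 0.0379 km

0.038 km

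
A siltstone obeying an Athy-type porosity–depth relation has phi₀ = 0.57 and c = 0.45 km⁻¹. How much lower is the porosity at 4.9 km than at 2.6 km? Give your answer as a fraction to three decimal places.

0.114

phi(2.6) = 0.57·e^(−0.45×2.6) = 0.1769
phi(4.9) = 0.57·e^(−0.45×4.9) = 0.0628
Δphi = 0.1769 − 0.0628 = 0.1141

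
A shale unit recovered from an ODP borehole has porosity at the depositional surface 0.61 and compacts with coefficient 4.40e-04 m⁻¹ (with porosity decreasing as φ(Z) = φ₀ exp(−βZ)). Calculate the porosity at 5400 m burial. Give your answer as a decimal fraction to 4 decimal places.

Working in km (1 km = 1000 m; β in km⁻¹ = β in m⁻¹ × 1000):
φ = φ₀·exp(−β·Z) = 0.61 × exp(−0.44 × 5.4) = 0.61 × exp(−2.376)
  = 0.61 × 0.0929 = 0.0567

0.0567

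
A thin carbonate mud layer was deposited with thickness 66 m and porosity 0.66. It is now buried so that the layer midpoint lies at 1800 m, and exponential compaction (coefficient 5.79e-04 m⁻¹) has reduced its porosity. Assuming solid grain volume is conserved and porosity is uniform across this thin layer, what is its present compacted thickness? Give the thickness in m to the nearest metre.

Working in km (1 km = 1000 m; β in km⁻¹ = β in m⁻¹ × 1000):
Porosity at 1.8 km: φ = 0.66·exp(−0.579×1.8) = 0.2328
Solid-volume conservation: h(1−φ) = h₀(1−φ₀) ⇒ h = h₀·(1−φ₀)/(1−φ)
h = 0.066 × (1 − 0.66)/(1 − 0.2328) = 0.066 × 0.4432 = 0.0292 km

29 m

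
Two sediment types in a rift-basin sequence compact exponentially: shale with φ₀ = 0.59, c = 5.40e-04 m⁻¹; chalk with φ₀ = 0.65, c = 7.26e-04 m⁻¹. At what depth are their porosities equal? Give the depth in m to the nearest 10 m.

520 m

Working in km (1 km = 1000 m; c in km⁻¹ = c in m⁻¹ × 1000):
Set φ₀ₐ e^(−cₐz) = φ₀ᵦ e^(−cᵦz) ⇒ ln(φ₀ₐ/φ₀ᵦ) = (cₐ − cᵦ)·z
z = ln(0.59/0.65) / (0.54 − 0.726) = -0.0968 / -0.186 = 0.521 km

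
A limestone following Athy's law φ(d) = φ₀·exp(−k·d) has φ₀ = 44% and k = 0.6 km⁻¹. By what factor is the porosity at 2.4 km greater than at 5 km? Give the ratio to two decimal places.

4.76

φ(d₁)/φ(d₂) = e^(−k·d₁)/e^(−k·d₂) = e^{k(d₂−d₁)}
= exp(0.6 × 2.6) = exp(1.56) = 4.7588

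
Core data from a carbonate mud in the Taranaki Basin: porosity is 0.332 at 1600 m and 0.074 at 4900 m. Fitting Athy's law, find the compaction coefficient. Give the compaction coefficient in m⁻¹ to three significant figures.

Working in km (1 km = 1000 m; β in km⁻¹ = β in m⁻¹ × 1000):
Athy: phi(d) = phi₀ e^(−βd) ⇒ phi₁/phi₂ = e^{β(d₂−d₁)} ⇒ β = ln(phi₁/phi₂)/(d₂−d₁)
β = ln(0.332/0.074) / (4.9 − 1.6) = ln(4.486) / 3.3 = 1.5011 / 3.3 = 0.4549 km⁻¹

0.000455 m⁻¹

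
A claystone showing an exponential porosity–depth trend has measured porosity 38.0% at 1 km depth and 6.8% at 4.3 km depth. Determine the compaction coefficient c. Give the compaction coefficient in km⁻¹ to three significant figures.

Athy: φ(d) = φ₀ e^(−cd) ⇒ φ₁/φ₂ = e^{c(d₂−d₁)} ⇒ c = ln(φ₁/φ₂)/(d₂−d₁)
c = ln(0.38/0.068) / (4.3 − 1) = ln(5.588) / 3.3 = 1.7207 / 3.3 = 0.5214 km⁻¹

0.521 km⁻¹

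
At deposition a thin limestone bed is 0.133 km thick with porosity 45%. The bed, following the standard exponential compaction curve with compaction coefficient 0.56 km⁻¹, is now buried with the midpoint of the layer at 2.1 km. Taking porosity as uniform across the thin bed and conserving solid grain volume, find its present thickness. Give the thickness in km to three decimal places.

Porosity at 2.1 km: phi = 0.45·exp(−0.56×2.1) = 0.1388
Solid-volume conservation: h(1−phi) = h₀(1−phi₀) ⇒ h = h₀·(1−phi₀)/(1−phi)
h = 0.133 × (1 − 0.45)/(1 − 0.1388) = 0.133 × 0.6387 = 0.0849 km

0.085 km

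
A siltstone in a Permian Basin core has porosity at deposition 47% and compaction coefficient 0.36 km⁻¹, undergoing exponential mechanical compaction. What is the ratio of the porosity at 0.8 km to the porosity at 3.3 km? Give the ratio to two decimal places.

phi(d₁)/phi(d₂) = e^(−k·d₁)/e^(−k·d₂) = e^{k(d₂−d₁)}
= exp(0.36 × 2.5) = exp(0.9) = 2.4596

2.46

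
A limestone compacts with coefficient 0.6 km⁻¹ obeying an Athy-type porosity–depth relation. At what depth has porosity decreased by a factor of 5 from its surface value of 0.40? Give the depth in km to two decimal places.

φ/φ₀ = 1/5 ⇒ exp(−c·d) = 1/5 ⇒ d = ln(5) / c
d = 1.6094 / 0.6 = 2.682 km

2.68 km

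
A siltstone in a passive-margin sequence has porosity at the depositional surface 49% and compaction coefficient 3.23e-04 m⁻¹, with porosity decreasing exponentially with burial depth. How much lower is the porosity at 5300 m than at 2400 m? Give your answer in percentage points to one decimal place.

13.7 percentage points

Working in km (1 km = 1000 m; k in km⁻¹ = k in m⁻¹ × 1000):
n(2.4) = 0.49·e^(−0.323×2.4) = 0.2257
n(5.3) = 0.49·e^(−0.323×5.3) = 0.0885
Δn = 0.2257 − 0.0885 = 0.1372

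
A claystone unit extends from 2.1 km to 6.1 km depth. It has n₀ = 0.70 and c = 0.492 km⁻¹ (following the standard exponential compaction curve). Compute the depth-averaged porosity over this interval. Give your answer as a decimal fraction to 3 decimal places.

0.109

⟨n⟩ = (1/(Z₂−Z₁)) ∫ n₀ e^(−cZ) dZ = n₀·(e^(−c·Z₁) − e^(−c·Z₂)) / (c·(Z₂−Z₁))
e^(−0.492×2.1) = 0.3559; e^(−0.492×6.1) = 0.0497
⟨n⟩ = 0.7 × (0.3559 − 0.0497) / (0.492 × 4) = 0.7 × 0.1556 = 0.1089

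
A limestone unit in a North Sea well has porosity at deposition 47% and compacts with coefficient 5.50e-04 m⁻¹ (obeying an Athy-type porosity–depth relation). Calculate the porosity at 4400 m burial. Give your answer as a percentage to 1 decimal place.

Working in km (1 km = 1000 m; β in km⁻¹ = β in m⁻¹ × 1000):
n = n₀·exp(−β·z) = 0.47 × exp(−0.55 × 4.4) = 0.47 × exp(−2.42)
  = 0.47 × 0.0889 = 0.0418

4.2%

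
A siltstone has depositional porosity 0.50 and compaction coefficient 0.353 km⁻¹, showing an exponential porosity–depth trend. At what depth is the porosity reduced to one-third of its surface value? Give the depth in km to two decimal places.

n/n₀ = 1/3 ⇒ exp(−c·Z) = 1/3 ⇒ Z = ln(3) / c
Z = 1.0986 / 0.353 = 3.112 km

3.11 km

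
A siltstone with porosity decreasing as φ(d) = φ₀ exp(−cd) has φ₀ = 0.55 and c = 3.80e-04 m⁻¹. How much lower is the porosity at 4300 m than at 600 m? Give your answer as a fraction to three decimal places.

0.331

Working in km (1 km = 1000 m; c in km⁻¹ = c in m⁻¹ × 1000):
φ(0.6) = 0.55·e^(−0.38×0.6) = 0.4379
φ(4.3) = 0.55·e^(−0.38×4.3) = 0.1073
Δφ = 0.4379 − 0.1073 = 0.3305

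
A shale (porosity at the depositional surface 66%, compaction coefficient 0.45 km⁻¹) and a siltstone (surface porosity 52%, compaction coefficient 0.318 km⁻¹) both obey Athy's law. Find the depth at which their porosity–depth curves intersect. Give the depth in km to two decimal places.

1.81 km

Set φ₀ₐ e^(−cₐd) = φ₀ᵦ e^(−cᵦd) ⇒ ln(φ₀ₐ/φ₀ᵦ) = (cₐ − cᵦ)·d
d = ln(0.66/0.52) / (0.45 − 0.318) = 0.2384 / 0.132 = 1.806 km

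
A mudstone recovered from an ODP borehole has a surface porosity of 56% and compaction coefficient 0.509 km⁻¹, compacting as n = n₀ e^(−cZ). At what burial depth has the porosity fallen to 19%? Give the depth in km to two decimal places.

2.12 km

Invert Athy's law: Z = ln(n₀/n) / c
Z = ln(0.56/0.19) / 0.509 = ln(2.947) / 0.509 = 1.0809 / 0.509 = 2.124 km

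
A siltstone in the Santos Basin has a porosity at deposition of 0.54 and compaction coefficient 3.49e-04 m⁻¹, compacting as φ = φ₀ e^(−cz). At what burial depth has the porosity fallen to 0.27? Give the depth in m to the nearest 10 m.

Working in km (1 km = 1000 m; c in km⁻¹ = c in m⁻¹ × 1000):
Invert Athy's law: z = ln(φ₀/φ) / c
z = ln(0.54/0.27) / 0.349 = ln(2) / 0.349 = 0.6931 / 0.349 = 1.986 km

1990 m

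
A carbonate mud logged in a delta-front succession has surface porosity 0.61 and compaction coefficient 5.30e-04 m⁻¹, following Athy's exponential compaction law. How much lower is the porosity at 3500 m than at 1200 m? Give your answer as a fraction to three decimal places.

Working in km (1 km = 1000 m; c in km⁻¹ = c in m⁻¹ × 1000):
n(1.2) = 0.61·e^(−0.53×1.2) = 0.3229
n(3.5) = 0.61·e^(−0.53×3.5) = 0.0954
Δn = 0.3229 − 0.0954 = 0.2275

0.228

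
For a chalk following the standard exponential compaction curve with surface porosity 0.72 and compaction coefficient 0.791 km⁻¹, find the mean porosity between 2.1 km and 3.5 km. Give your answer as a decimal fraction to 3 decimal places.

⟨φ⟩ = (1/(d₂−d₁)) ∫ φ₀ e^(−cd) dd = φ₀·(e^(−c·d₁) − e^(−c·d₂)) / (c·(d₂−d₁))
e^(−0.791×2.1) = 0.1899; e^(−0.791×3.5) = 0.0628
⟨φ⟩ = 0.72 × (0.1899 − 0.0628) / (0.791 × 1.4) = 0.72 × 0.1148 = 0.0827

0.083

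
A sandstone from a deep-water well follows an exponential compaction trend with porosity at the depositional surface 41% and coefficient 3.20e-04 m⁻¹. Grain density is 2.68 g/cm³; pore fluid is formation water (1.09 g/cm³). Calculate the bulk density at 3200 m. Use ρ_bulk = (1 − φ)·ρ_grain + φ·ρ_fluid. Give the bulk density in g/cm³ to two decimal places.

Working in km (1 km = 1000 m; c in km⁻¹ = c in m⁻¹ × 1000):
Porosity at depth: φ = 0.41·exp(−0.32×3.2) = 0.41×0.3592 = 0.1473
Bulk density: ρ_b = (1−φ)ρ_g + φ·ρ_f = 0.8527×2.68 + 0.1473×1.09
       = 2.285 + 0.161 = 2.446 g/cm³

2.45 g/cm³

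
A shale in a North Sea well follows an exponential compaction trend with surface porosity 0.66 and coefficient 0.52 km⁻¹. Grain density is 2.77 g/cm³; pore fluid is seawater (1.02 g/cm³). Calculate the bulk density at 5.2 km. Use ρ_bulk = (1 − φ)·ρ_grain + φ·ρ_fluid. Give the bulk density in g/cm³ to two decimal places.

Porosity at depth: phi = 0.66·exp(−0.52×5.2) = 0.66×0.0669 = 0.0442
Bulk density: ρ_b = (1−phi)ρ_g + phi·ρ_f = 0.9558×2.77 + 0.0442×1.02
       = 2.648 + 0.045 = 2.693 g/cm³

2.69 g/cm³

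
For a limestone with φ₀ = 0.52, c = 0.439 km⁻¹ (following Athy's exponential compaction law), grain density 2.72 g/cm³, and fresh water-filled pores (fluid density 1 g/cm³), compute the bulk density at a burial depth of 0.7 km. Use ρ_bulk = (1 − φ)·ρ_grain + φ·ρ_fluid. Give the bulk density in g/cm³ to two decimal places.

2.06 g/cm³

Porosity at depth: φ = 0.52·exp(−0.439×0.7) = 0.52×0.7354 = 0.3824
Bulk density: ρ_b = (1−φ)ρ_g + φ·ρ_f = 0.6176×2.72 + 0.3824×1
       = 1.680 + 0.382 = 2.062 g/cm³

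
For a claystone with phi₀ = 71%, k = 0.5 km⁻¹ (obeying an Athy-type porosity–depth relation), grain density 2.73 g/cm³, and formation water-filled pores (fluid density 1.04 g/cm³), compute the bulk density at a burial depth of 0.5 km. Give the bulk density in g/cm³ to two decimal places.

Porosity at depth: phi = 0.71·exp(−0.5×0.5) = 0.71×0.7788 = 0.5529
Bulk density: ρ_b = (1−phi)ρ_g + phi·ρ_f = 0.4471×2.73 + 0.5529×1.04
       = 1.220 + 0.575 = 1.796 g/cm³

1.80 g/cm³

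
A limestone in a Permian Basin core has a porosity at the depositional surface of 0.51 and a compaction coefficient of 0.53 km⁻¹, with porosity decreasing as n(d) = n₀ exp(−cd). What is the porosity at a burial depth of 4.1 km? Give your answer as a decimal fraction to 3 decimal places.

n = n₀·exp(−c·d) = 0.51 × exp(−0.53 × 4.1) = 0.51 × exp(−2.173)
  = 0.51 × 0.1138 = 0.0581

0.058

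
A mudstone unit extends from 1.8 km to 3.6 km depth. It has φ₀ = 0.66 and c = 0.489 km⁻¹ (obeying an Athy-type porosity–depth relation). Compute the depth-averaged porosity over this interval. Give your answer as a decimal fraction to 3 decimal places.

⟨φ⟩ = (1/(d₂−d₁)) ∫ φ₀ e^(−cd) dd = φ₀·(e^(−c·d₁) − e^(−c·d₂)) / (c·(d₂−d₁))
e^(−0.489×1.8) = 0.4147; e^(−0.489×3.6) = 0.1720
⟨φ⟩ = 0.66 × (0.4147 − 0.1720) / (0.489 × 1.8) = 0.66 × 0.2758 = 0.1820

0.182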